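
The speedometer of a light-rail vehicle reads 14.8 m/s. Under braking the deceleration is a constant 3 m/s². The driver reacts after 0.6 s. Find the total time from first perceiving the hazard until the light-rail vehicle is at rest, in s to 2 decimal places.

Total time ≈ 5.53 s

Braking time = v/a = 14.8000 / 3.000 = 4.933 s.
Total = 0.6 + 4.933 = 5.533 s.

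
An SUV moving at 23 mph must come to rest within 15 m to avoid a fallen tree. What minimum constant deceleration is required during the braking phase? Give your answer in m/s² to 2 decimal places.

Required deceleration ≈ 3.52 m/s²

23 mph × 0.44704 = 10.2819 m/s.
v² = 2a·d ⇒ a = v²/(2d) = 10.2819² / (2 × 15.000) = 105.717 / 30.000 = 3.5239 m/s².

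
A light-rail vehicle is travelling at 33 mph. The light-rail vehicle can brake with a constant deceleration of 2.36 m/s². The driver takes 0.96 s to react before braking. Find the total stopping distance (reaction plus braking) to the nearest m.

33 mph × 0.44704 = 14.7523 m/s.
Reaction distance = v·t_r = 14.7523 × 0.96 = 14.162 m.
Braking distance = v²/(2a) = 14.7523² / (2 × 2.360) = 217.630 / 4.720 = 46.108 m.
Total = 14.162 + 46.108 = 60.270 m.

Total stopping distance ≈ 60 m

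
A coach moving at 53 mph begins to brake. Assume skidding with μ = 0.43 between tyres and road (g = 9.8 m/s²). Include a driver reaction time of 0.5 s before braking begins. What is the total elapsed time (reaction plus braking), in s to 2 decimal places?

Total time ≈ 6.12 s

53 mph × 0.44704 = 23.6931 m/s.
a = μg = 0.43 × 9.8 = 4.214 m/s².
Braking time = v/a = 23.6931 / 4.214 = 5.622 s.
Total = 0.5 + 5.622 = 6.122 s.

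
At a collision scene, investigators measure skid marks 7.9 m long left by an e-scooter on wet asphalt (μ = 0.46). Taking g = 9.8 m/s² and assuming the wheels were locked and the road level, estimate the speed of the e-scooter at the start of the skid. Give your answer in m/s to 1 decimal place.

Initial speed ≈ 8.4 m/s

Deceleration a = μg = 0.46 × 9.8 = 4.508 m/s².
v = √(2a·d) = √(2 × 4.508 × 7.9) = √71.226 = 8.4395 m/s.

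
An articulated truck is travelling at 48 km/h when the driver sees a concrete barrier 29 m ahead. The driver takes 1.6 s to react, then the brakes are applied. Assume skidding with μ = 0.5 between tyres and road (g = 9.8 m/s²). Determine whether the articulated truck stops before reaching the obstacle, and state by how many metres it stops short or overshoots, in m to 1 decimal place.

No — it overshoots by 10.5 m

48 km/h ÷ 3.6 = 13.3333 m/s.
a = μg = 0.5 × 9.8 = 4.900 m/s².
Reaction distance = 13.3333 × 1.6 = 21.333 m.
Braking distance = v²/(2a) = 177.777 / 9.800 = 18.141 m.
Total stopping distance = 21.333 + 18.141 = 39.474 m, vs 29 m available — it cannot stop in time and overshoots by 39.474 − 29 = 10.474 m.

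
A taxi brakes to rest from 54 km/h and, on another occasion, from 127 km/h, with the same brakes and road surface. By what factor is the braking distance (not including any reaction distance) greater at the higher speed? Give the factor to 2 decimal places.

Factor ≈ 5.53

Braking distance d = v²/(2a), so with a fixed, d ∝ v².
Factor = (127/54)² = 2.3519² = 5.5314.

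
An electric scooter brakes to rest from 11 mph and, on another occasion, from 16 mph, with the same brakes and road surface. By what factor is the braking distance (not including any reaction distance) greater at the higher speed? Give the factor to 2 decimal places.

Factor ≈ 2.12

Braking distance d = v²/(2a), so with a fixed, d ∝ v².
Factor = (16/11)² = 1.4545² = 2.1156.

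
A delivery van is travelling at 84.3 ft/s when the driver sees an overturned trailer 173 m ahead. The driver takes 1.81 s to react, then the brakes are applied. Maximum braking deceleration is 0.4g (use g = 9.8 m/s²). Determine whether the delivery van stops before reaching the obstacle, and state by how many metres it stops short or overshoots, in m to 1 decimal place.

84.3 ft/s × 0.3048 = 25.6946 m/s.
a = 0.4 × 9.8 = 3.920 m/s².
Reaction distance = 25.6946 × 1.81 = 46.507 m.
Braking distance = v²/(2a) = 660.212 / 7.840 = 84.211 m.
Total stopping distance = 46.507 + 84.211 = 130.718 m, vs 173 m available — it stops with 173 − 130.718 = 42.282 m to spare.

Yes — it stops 42.3 m short of the obstacle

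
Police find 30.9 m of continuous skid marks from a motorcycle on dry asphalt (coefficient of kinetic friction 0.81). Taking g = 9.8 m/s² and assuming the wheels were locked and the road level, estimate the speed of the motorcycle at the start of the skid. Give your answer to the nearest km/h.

Initial speed ≈ 80 km/h

Deceleration a = μg = 0.81 × 9.8 = 7.938 m/s².
v = √(2a·d) = √(2 × 7.938 × 30.9) = √490.568 = 22.1488 m/s.
= 22.1488 × 3.6 = 79.736 km/h.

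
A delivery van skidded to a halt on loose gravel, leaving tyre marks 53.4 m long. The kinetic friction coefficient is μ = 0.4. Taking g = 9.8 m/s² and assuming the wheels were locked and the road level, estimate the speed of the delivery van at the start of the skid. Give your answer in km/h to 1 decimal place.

Deceleration a = μg = 0.4 × 9.8 = 3.920 m/s².
v = √(2a·d) = √(2 × 3.920 × 53.4) = √418.656 = 20.4611 m/s.
= 20.4611 × 3.6 = 73.660 km/h.

Initial speed ≈ 73.7 km/h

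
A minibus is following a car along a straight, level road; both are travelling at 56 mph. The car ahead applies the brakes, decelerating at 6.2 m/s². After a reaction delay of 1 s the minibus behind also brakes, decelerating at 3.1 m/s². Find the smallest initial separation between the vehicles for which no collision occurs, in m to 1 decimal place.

Minimum gap ≈ 75.6 m

56 mph × 0.44704 = 25.0342 m/s.
Leader travels v²/(2a_L) = 626.711 / 12.400 = 50.541 m before stopping.
Follower covers v·t_r = 25.0342 × 1 = 25.034 m while reacting, then v²/(2a_F) = 626.711 / 6.200 = 101.082 m while braking, for a total of 25.034 + 101.082 = 126.116 m.
Since a_F ≤ a_L and the follower starts braking later, the follower is never slower than the leader, so the closest approach is when both have stopped.
Minimum gap = 126.116 − 50.541 = 75.575 m.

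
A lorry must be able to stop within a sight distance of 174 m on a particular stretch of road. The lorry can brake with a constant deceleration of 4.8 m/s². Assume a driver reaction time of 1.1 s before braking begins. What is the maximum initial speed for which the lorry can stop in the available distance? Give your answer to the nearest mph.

Stopping distance: v·t_r + v²/(2a) = 174 with t_r = 1.1 s and a = 4.800 m/s².
So v² + 10.560 v − 1670.40 = 0.
Positive root: v = −a·t_r + √((a·t_r)² + 2a·d) = −5.280 + √(27.878 + 1670.40) = 35.9302 m/s.
35.9302 m/s ÷ 0.44704 = 80.374 mph.

Maximum speed ≈ 80 mph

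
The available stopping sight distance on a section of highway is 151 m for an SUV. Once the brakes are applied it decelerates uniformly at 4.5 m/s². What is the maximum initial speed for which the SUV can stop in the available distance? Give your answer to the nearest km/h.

Maximum speed ≈ 133 km/h

v²/(2a) = d ⇒ v = √(2 × 4.500 × 151) = √1359.00 = 36.8646 m/s.
36.8646 m/s × 3.6 = 132.713 km/h.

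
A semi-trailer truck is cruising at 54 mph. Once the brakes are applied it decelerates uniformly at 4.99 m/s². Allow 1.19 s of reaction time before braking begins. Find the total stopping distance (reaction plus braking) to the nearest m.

Total stopping distance ≈ 87 m

54 mph × 0.44704 = 24.1402 m/s.
Reaction distance = v·t_r = 24.1402 × 1.19 = 28.727 m.
Braking distance = v²/(2a) = 24.1402² / (2 × 4.990) = 582.749 / 9.980 = 58.392 m.
Total = 28.727 + 58.392 = 87.119 m.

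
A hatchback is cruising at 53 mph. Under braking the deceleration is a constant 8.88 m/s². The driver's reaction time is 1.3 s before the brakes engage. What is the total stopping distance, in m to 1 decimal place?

Total stopping distance ≈ 62.4 m

53 mph × 0.44704 = 23.6931 m/s.
Reaction distance = v·t_r = 23.6931 × 1.3 = 30.801 m.
Braking distance = v²/(2a) = 23.6931² / (2 × 8.880) = 561.363 / 17.760 = 31.608 m.
Total = 30.801 + 31.608 = 62.409 m.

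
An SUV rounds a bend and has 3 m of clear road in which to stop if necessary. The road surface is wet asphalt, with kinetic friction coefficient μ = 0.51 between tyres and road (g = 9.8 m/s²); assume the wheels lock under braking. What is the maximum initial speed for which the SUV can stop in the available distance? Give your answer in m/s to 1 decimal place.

a = μg = 0.51 × 9.8 = 4.998 m/s².
v²/(2a) = d ⇒ v = √(2 × 4.998 × 3) = √29.99 = 5.4763 m/s.

Maximum speed ≈ 5.5 m/s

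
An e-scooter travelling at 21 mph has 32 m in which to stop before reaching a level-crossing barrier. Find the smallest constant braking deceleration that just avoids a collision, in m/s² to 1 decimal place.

Required deceleration ≈ 1.4 m/s²

21 mph × 0.44704 = 9.3878 m/s.
v² = 2a·d ⇒ a = v²/(2d) = 9.3878² / (2 × 32.000) = 88.131 / 64.000 = 1.3770 m/s².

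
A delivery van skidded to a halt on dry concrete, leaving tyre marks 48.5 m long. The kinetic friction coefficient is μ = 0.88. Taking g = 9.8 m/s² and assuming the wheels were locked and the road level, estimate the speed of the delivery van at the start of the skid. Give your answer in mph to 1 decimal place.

Deceleration a = μg = 0.88 × 9.8 = 8.624 m/s².
v = √(2a·d) = √(2 × 8.624 × 48.5) = √836.528 = 28.9228 m/s.
= 28.9228 ÷ 0.44704 = 64.698 mph.

Initial speed ≈ 64.7 mph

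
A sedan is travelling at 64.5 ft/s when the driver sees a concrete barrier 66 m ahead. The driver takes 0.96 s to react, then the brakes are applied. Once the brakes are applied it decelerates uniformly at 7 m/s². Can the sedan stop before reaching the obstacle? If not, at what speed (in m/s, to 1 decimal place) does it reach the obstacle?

64.5 ft/s × 0.3048 = 19.6596 m/s.
Reaction distance = 19.6596 × 0.96 = 18.873 m.
Braking distance = v²/(2a) = 386.500 / 14.000 = 27.607 m.
Total stopping distance = 18.873 + 27.607 = 46.480 m, vs 66 m available — it stops with 66 − 46.480 = 19.520 m to spare.

Yes — it stops about 19.5 m short of the obstacle, so it never reaches it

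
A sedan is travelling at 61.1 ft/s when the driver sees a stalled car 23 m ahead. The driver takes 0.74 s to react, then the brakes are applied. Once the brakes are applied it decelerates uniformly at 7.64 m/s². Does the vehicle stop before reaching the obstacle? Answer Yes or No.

No

61.1 ft/s × 0.3048 = 18.6233 m/s.
Reaction distance = 18.6233 × 0.74 = 13.781 m.
Braking distance = v²/(2a) = 346.827 / 15.280 = 22.698 m.
Total stopping distance = 13.781 + 22.698 = 36.479 m, vs 23 m available — it cannot stop in time and overshoots by 36.479 − 23 = 13.479 m.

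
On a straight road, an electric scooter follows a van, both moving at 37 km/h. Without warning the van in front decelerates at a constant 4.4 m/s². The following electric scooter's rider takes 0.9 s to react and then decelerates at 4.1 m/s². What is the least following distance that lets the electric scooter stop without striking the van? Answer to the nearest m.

Minimum gap ≈ 10 m

37 km/h ÷ 3.6 = 10.2778 m/s.
Leader travels v²/(2a_L) = 105.633 / 8.800 = 12.004 m before stopping.
Follower covers v·t_r = 10.2778 × 0.9 = 9.250 m while reacting, then v²/(2a_F) = 105.633 / 8.200 = 12.882 m while braking, for a total of 9.250 + 12.882 = 22.132 m.
Since a_F ≤ a_L and the follower starts braking later, the follower is never slower than the leader, so the closest approach is when both have stopped.
Minimum gap = 22.132 − 12.004 = 10.128 m.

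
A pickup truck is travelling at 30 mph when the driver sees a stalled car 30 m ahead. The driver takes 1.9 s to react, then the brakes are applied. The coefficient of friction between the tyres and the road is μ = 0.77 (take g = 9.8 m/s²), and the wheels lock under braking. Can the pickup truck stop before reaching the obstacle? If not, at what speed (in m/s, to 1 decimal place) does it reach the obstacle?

30 mph × 0.44704 = 13.4112 m/s.
a = μg = 0.77 × 9.8 = 7.546 m/s².
Reaction distance = 13.4112 × 1.9 = 25.481 m.
Braking distance needed to stop: v²/(2a) = 179.860 / 15.092 = 11.918 m, so total needed = 25.481 + 11.918 = 37.399 m > 30 m — it cannot stop.
Distance remaining when braking begins: 30 − 25.481 = 4.519 m.
v² = v₀² − 2a·d = 179.860 − 2 × 7.546 × 4.519 = 111.659 m²/s².
v = √111.659 = 10.567 m/s.

No — it strikes the obstacle at 10.6 m/s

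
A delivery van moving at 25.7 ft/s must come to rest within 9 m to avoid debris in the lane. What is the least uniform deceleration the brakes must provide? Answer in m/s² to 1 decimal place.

25.7 ft/s × 0.3048 = 7.8334 m/s.
v² = 2a·d ⇒ a = v²/(2d) = 7.8334² / (2 × 9.000) = 61.362 / 18.000 = 3.4090 m/s².

Required deceleration ≈ 3.4 m/s²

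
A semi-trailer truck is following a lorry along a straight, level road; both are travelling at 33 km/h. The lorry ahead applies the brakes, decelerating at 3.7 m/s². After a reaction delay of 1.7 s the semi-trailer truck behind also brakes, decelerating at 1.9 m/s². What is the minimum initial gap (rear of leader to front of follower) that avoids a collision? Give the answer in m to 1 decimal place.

33 km/h ÷ 3.6 = 9.1667 m/s.
Leader travels v²/(2a_L) = 84.028 / 7.400 = 11.355 m before stopping.
Follower covers v·t_r = 9.1667 × 1.7 = 15.583 m while reacting, then v²/(2a_F) = 84.028 / 3.800 = 22.113 m while braking, for a total of 15.583 + 22.113 = 37.696 m.
Since a_F ≤ a_L and the follower starts braking later, the follower is never slower than the leader, so the closest approach is when both have stopped.
Minimum gap = 37.696 − 11.355 = 26.341 m.

Minimum gap ≈ 26.3 m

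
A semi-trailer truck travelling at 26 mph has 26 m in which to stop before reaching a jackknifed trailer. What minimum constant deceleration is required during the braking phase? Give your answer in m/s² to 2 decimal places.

Required deceleration ≈ 2.60 m/s²

26 mph × 0.44704 = 11.6230 m/s.
v² = 2a·d ⇒ a = v²/(2d) = 11.6230² / (2 × 26.000) = 135.094 / 52.000 = 2.5980 m/s².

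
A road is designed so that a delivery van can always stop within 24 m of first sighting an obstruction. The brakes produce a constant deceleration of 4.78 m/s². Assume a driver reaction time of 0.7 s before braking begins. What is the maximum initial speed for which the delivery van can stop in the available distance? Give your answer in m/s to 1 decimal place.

Maximum speed ≈ 12.2 m/s

Stopping distance: v·t_r + v²/(2a) = 24 with t_r = 0.7 s and a = 4.780 m/s².
So v² + 6.692 v − 229.44 = 0.
Positive root: v = −a·t_r + √((a·t_r)² + 2a·d) = −3.346 + √(11.196 + 229.44) = 12.1664 m/s.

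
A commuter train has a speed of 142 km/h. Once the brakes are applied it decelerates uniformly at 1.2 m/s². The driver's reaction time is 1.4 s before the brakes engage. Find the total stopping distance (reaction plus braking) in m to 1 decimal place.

142 km/h ÷ 3.6 = 39.4444 m/s.
Reaction distance = v·t_r = 39.4444 × 1.4 = 55.222 m.
Braking distance = v²/(2a) = 39.4444² / (2 × 1.200) = 1555.861 / 2.400 = 648.275 m.
Total = 55.222 + 648.275 = 703.497 m.

Total stopping distance ≈ 703.5 m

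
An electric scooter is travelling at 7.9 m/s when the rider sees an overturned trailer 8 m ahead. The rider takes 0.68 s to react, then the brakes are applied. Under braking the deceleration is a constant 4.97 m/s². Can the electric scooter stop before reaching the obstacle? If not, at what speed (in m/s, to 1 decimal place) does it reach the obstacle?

Reaction distance = 7.9000 × 0.68 = 5.372 m.
Braking distance needed to stop: v²/(2a) = 62.410 / 9.940 = 6.279 m, so total needed = 5.372 + 6.279 = 11.651 m > 8 m — it cannot stop.
Distance remaining when braking begins: 8 − 5.372 = 2.628 m.
v² = v₀² − 2a·d = 62.410 − 2 × 4.970 × 2.628 = 36.288 m²/s².
v = √36.288 = 6.024 m/s.

No — it strikes the obstacle at 6.0 m/s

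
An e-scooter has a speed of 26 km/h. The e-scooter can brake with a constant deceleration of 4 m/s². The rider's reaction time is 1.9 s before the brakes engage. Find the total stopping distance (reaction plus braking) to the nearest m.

26 km/h ÷ 3.6 = 7.2222 m/s.
Reaction distance = v·t_r = 7.2222 × 1.9 = 13.722 m.
Braking distance = v²/(2a) = 7.2222² / (2 × 4.000) = 52.160 / 8.000 = 6.520 m.
Total = 13.722 + 6.520 = 20.242 m.

Total stopping distance ≈ 20 m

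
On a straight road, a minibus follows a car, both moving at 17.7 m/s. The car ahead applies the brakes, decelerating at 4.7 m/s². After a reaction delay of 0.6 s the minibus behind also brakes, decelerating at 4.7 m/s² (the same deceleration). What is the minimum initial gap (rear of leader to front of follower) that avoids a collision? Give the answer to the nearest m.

Leader travels v²/(2a_L) = 313.290 / 9.400 = 33.329 m before stopping.
Follower covers v·t_r = 17.7000 × 0.6 = 10.620 m while reacting, then v²/(2a_F) = 313.290 / 9.400 = 33.329 m while braking, for a total of 10.620 + 33.329 = 43.949 m.
Since a_F ≤ a_L and the follower starts braking later, the follower is never slower than the leader, so the closest approach is when both have stopped.
Minimum gap = 43.949 − 33.329 = 10.620 m.

Minimum gap ≈ 11 m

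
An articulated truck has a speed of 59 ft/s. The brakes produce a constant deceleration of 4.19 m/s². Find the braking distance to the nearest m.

59 ft/s × 0.3048 = 17.9832 m/s.
Braking distance = v²/(2a) = 17.9832² / (2 × 4.190) = 323.395 / 8.380 = 38.591 m.

Braking distance ≈ 39 m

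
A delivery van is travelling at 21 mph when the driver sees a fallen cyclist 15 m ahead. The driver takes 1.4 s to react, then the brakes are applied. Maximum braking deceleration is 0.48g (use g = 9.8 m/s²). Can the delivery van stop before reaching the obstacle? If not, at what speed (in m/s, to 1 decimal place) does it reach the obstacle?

21 mph × 0.44704 = 9.3878 m/s.
a = 0.48 × 9.8 = 4.704 m/s².
Reaction distance = 9.3878 × 1.4 = 13.143 m.
Braking distance needed to stop: v²/(2a) = 88.131 / 9.408 = 9.368 m, so total needed = 13.143 + 9.368 = 22.511 m > 15 m — it cannot stop.
Distance remaining when braking begins: 15 − 13.143 = 1.857 m.
v² = v₀² − 2a·d = 88.131 − 2 × 4.704 × 1.857 = 70.660 m²/s².
v = √70.660 = 8.406 m/s.

No — it strikes the obstacle at 8.4 m/s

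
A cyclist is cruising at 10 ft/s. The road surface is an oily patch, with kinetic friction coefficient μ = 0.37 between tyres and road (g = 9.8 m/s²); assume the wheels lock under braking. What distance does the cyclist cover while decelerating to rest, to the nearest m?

Braking distance ≈ 1 m

10 ft/s × 0.3048 = 3.0480 m/s.
a = μg = 0.37 × 9.8 = 3.626 m/s².
Braking distance = v²/(2a) = 3.0480² / (2 × 3.626) = 9.290 / 7.252 = 1.281 m.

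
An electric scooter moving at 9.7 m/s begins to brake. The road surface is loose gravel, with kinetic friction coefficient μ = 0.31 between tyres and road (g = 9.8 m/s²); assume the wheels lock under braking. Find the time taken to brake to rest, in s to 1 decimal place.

a = μg = 0.31 × 9.8 = 3.038 m/s².
Braking time = v/a = 9.7000 / 3.038 = 3.193 s.

Braking time ≈ 3.2 s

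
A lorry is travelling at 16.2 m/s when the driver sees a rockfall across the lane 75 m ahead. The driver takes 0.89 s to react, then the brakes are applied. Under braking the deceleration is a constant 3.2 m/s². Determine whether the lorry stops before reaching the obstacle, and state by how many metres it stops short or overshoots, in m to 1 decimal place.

Yes — it stops 19.6 m short of the obstacle

Reaction distance = 16.2000 × 0.89 = 14.418 m.
Braking distance = v²/(2a) = 262.440 / 6.400 = 41.006 m.
Total stopping distance = 14.418 + 41.006 = 55.424 m, vs 75 m available — it stops with 75 − 55.424 = 19.576 m to spare.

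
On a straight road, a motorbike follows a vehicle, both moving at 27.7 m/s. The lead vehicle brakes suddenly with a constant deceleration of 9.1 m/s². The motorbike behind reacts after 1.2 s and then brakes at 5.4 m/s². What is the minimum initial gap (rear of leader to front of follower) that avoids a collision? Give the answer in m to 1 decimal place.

Leader travels v²/(2a_L) = 767.290 / 18.200 = 42.159 m before stopping.
Follower covers v·t_r = 27.7000 × 1.2 = 33.240 m while reacting, then v²/(2a_F) = 767.290 / 10.800 = 71.045 m while braking, for a total of 33.240 + 71.045 = 104.285 m.
Since a_F ≤ a_L and the follower starts braking later, the follower is never slower than the leader, so the closest approach is when both have stopped.
Minimum gap = 104.285 − 42.159 = 62.126 m.

Minimum gap ≈ 62.1 m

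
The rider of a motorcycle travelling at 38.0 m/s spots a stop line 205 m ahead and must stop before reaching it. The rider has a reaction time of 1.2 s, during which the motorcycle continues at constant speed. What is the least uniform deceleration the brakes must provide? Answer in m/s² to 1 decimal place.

Required deceleration ≈ 4.5 m/s²

Distance covered during reaction = 38.0000 × 1.2 = 45.600 m.
Distance available for braking: 205 − 45.600 = 159.400 m.
v² = 2a·d ⇒ a = v²/(2d) = 38.0000² / (2 × 159.400) = 1444.000 / 318.800 = 4.5295 m/s².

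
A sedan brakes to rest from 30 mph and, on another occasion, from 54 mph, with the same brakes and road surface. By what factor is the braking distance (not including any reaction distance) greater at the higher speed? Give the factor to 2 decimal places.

Factor ≈ 3.24

Braking distance d = v²/(2a), so with a fixed, d ∝ v².
Factor = (54/30)² = 1.8000² = 3.2400.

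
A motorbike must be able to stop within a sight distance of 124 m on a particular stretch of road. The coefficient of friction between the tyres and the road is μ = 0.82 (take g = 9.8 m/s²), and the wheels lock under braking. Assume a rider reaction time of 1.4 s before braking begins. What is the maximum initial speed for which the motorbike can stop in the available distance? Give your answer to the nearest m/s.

a = μg = 0.82 × 9.8 = 8.036 m/s².
Stopping distance: v·t_r + v²/(2a) = 124 with t_r = 1.4 s and a = 8.036 m/s².
So v² + 22.501 v − 1992.93 = 0.
Positive root: v = −a·t_r + √((a·t_r)² + 2a·d) = −11.250 + √(126.562 + 1992.93) = 34.7879 m/s.

Maximum speed ≈ 35 m/s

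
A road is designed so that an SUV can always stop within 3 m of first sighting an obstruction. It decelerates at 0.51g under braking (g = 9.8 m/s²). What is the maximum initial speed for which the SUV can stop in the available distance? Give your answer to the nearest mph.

Maximum speed ≈ 12 mph

a = 0.51 × 9.8 = 4.998 m/s².
v²/(2a) = d ⇒ v = √(2 × 4.998 × 3) = √29.99 = 5.4763 m/s.
5.4763 m/s ÷ 0.44704 = 12.250 mph.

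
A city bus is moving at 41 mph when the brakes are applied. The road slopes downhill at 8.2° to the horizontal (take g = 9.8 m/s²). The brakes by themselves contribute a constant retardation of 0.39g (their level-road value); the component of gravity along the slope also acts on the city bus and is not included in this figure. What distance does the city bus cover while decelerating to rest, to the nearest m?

Braking distance ≈ 69 m

41 mph × 0.44704 = 18.3286 m/s.
a = 0.39 × 9.8 = 3.822 m/s².
Gravity along the downhill slope reduces the braking deceleration: a_eff = 3.822 − 9.8·sin 8.2° = 3.822 − 1.398 = 2.424 m/s².
Braking distance = v²/(2a) = 18.3286² / (2 × 2.424) = 335.938 / 4.848 = 69.294 m.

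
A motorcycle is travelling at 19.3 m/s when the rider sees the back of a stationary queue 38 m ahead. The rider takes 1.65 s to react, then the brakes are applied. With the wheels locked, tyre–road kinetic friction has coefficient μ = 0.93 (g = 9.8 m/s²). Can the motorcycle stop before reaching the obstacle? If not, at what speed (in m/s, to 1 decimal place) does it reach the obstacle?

a = μg = 0.93 × 9.8 = 9.114 m/s².
Reaction distance = 19.3000 × 1.65 = 31.845 m.
Braking distance needed to stop: v²/(2a) = 372.490 / 18.228 = 20.435 m, so total needed = 31.845 + 20.435 = 52.280 m > 38 m — it cannot stop.
Distance remaining when braking begins: 38 − 31.845 = 6.155 m.
v² = v₀² − 2a·d = 372.490 − 2 × 9.114 × 6.155 = 260.297 m²/s².
v = √260.297 = 16.134 m/s.

No — it strikes the obstacle at 16.1 m/s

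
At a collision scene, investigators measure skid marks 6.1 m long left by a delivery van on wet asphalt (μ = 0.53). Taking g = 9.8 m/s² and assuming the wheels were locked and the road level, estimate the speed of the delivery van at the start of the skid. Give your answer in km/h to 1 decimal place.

Deceleration a = μg = 0.53 × 9.8 = 5.194 m/s².
v = √(2a·d) = √(2 × 5.194 × 6.1) = √63.367 = 7.9603 m/s.
= 7.9603 × 3.6 = 28.657 km/h.

Initial speed ≈ 28.7 km/h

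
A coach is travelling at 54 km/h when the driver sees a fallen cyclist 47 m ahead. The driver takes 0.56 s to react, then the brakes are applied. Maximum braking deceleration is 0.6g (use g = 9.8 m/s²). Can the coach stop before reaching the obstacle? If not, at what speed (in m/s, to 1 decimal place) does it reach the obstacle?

54 km/h ÷ 3.6 = 15.0000 m/s.
a = 0.6 × 9.8 = 5.880 m/s².
Reaction distance = 15.0000 × 0.56 = 8.400 m.
Braking distance = v²/(2a) = 225.000 / 11.760 = 19.133 m.
Total stopping distance = 8.400 + 19.133 = 27.533 m, vs 47 m available — it stops with 47 − 27.533 = 19.467 m to spare.

Yes — it stops about 19.5 m short of the obstacle, so it never reaches it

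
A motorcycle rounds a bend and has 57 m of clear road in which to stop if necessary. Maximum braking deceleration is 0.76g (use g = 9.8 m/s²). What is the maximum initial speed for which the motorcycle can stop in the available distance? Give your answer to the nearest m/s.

a = 0.76 × 9.8 = 7.448 m/s².
v²/(2a) = d ⇒ v = √(2 × 7.448 × 57) = √849.07 = 29.1388 m/s.

Maximum speed ≈ 29 m/s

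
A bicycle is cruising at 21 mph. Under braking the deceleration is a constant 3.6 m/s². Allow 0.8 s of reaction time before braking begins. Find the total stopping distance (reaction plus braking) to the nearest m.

21 mph × 0.44704 = 9.3878 m/s.
Reaction distance = v·t_r = 9.3878 × 0.8 = 7.510 m.
Braking distance = v²/(2a) = 9.3878² / (2 × 3.600) = 88.131 / 7.200 = 12.240 m.
Total = 7.510 + 12.240 = 19.750 m.

Total stopping distance ≈ 20 m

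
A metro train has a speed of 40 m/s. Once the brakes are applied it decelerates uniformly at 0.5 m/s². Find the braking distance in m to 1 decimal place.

Braking distance ≈ 1600.0 m

Braking distance = v²/(2a) = 40.0000² / (2 × 0.500) = 1600.000 / 1.000 = 1600.000 m.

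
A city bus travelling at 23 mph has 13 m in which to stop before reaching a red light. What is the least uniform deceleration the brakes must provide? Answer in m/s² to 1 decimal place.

Required deceleration ≈ 4.1 m/s²

23 mph × 0.44704 = 10.2819 m/s.
v² = 2a·d ⇒ a = v²/(2d) = 10.2819² / (2 × 13.000) = 105.717 / 26.000 = 4.0660 m/s².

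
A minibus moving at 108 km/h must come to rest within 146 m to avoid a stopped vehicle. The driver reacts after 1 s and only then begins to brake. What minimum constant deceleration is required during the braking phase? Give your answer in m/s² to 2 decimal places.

Required deceleration ≈ 3.88 m/s²

108 km/h ÷ 3.6 = 30.0000 m/s.
Distance covered during reaction = 30.0000 × 1 = 30.000 m.
Distance available for braking: 146 − 30.000 = 116.000 m.
v² = 2a·d ⇒ a = v²/(2d) = 30.0000² / (2 × 116.000) = 900.000 / 232.000 = 3.8793 m/s².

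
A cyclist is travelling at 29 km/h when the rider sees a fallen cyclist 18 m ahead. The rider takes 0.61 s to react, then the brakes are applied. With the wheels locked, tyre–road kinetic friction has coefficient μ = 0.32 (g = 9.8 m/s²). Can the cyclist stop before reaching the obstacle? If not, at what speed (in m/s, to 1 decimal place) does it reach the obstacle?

Yes — it stops about 2.7 m short of the obstacle, so it never reaches it

29 km/h ÷ 3.6 = 8.0556 m/s.
a = μg = 0.32 × 9.8 = 3.136 m/s².
Reaction distance = 8.0556 × 0.61 = 4.914 m.
Braking distance = v²/(2a) = 64.893 / 6.272 = 10.346 m.
Total stopping distance = 4.914 + 10.346 = 15.260 m, vs 18 m available — it stops with 18 − 15.260 = 2.740 m to spare.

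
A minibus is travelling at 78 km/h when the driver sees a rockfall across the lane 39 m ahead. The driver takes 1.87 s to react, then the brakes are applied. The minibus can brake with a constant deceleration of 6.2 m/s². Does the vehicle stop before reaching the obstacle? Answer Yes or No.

No

78 km/h ÷ 3.6 = 21.6667 m/s.
Reaction distance = 21.6667 × 1.87 = 40.517 m.
Braking distance = v²/(2a) = 469.446 / 12.400 = 37.859 m.
Total stopping distance = 40.517 + 37.859 = 78.376 m, vs 39 m available — it cannot stop in time and overshoots by 78.376 − 39 = 39.376 m.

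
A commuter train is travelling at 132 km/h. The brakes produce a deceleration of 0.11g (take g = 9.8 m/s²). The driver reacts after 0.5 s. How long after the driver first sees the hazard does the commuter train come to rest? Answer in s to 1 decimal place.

132 km/h ÷ 3.6 = 36.6667 m/s.
a = 0.11 × 9.8 = 1.078 m/s².
Braking time = v/a = 36.6667 / 1.078 = 34.014 s.
Total = 0.5 + 34.014 = 34.514 s.

Total time ≈ 34.5 s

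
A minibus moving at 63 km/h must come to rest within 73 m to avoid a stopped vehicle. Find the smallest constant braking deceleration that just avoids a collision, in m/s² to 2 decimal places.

63 km/h ÷ 3.6 = 17.5000 m/s.
v² = 2a·d ⇒ a = v²/(2d) = 17.5000² / (2 × 73.000) = 306.250 / 146.000 = 2.0976 m/s².

Required deceleration ≈ 2.10 m/s²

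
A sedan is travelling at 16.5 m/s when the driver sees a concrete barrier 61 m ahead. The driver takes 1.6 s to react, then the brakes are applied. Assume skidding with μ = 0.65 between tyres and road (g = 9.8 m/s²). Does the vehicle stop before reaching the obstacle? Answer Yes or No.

a = μg = 0.65 × 9.8 = 6.370 m/s².
Reaction distance = 16.5000 × 1.6 = 26.400 m.
Braking distance = v²/(2a) = 272.250 / 12.740 = 21.370 m.
Total stopping distance = 26.400 + 21.370 = 47.770 m, vs 61 m available — it stops with 61 − 47.770 = 13.230 m to spare.

Yes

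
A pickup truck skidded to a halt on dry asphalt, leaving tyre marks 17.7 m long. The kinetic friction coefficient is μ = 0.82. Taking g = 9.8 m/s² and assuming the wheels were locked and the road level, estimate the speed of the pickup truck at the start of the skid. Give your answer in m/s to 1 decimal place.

Initial speed ≈ 16.9 m/s

Deceleration a = μg = 0.82 × 9.8 = 8.036 m/s².
v = √(2a·d) = √(2 × 8.036 × 17.7) = √284.474 = 16.8664 m/s.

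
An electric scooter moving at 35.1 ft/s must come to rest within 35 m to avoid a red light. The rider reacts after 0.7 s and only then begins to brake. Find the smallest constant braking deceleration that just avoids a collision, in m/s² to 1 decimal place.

35.1 ft/s × 0.3048 = 10.6985 m/s.
Distance covered during reaction = 10.6985 × 0.7 = 7.489 m.
Distance available for braking: 35 − 7.489 = 27.511 m.
v² = 2a·d ⇒ a = v²/(2d) = 10.6985² / (2 × 27.511) = 114.458 / 55.022 = 2.0802 m/s².

Required deceleration ≈ 2.1 m/s²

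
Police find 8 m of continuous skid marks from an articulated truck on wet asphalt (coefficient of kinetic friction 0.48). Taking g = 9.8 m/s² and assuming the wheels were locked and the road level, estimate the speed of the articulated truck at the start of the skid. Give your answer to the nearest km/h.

Deceleration a = μg = 0.48 × 9.8 = 4.704 m/s².
v = √(2a·d) = √(2 × 4.704 × 8) = √75.264 = 8.6755 m/s.
= 8.6755 × 3.6 = 31.232 km/h.

Initial speed ≈ 31 km/h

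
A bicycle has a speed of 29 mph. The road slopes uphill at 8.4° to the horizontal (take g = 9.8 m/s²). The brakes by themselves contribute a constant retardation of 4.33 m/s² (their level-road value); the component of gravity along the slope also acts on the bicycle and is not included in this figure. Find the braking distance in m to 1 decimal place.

29 mph × 0.44704 = 12.9642 m/s.
Gravity along the uphill slope adds to the braking deceleration: a_eff = 4.330 + 9.8·sin 8.4° = 4.330 + 1.432 = 5.762 m/s².
Braking distance = v²/(2a) = 12.9642² / (2 × 5.762) = 168.070 / 11.524 = 14.584 m.

Braking distance ≈ 14.6 m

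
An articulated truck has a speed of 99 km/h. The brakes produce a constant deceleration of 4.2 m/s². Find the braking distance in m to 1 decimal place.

99 km/h ÷ 3.6 = 27.5000 m/s.
Braking distance = v²/(2a) = 27.5000² / (2 × 4.200) = 756.250 / 8.400 = 90.030 m.

Braking distance ≈ 90.0 m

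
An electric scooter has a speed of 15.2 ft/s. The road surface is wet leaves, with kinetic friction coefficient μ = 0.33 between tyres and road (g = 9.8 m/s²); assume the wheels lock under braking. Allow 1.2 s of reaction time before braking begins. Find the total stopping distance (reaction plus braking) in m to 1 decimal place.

15.2 ft/s × 0.3048 = 4.6330 m/s.
a = μg = 0.33 × 9.8 = 3.234 m/s².
Reaction distance = v·t_r = 4.6330 × 1.2 = 5.560 m.
Braking distance = v²/(2a) = 4.6330² / (2 × 3.234) = 21.465 / 6.468 = 3.319 m.
Total = 5.560 + 3.319 = 8.879 m.

Total stopping distance ≈ 8.9 m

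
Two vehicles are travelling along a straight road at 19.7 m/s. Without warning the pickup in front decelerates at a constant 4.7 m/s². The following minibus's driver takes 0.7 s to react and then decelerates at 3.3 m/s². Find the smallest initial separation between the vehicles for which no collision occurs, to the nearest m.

Minimum gap ≈ 31 m

Leader travels v²/(2a_L) = 388.090 / 9.400 = 41.286 m before stopping.
Follower covers v·t_r = 19.7000 × 0.7 = 13.790 m while reacting, then v²/(2a_F) = 388.090 / 6.600 = 58.802 m while braking, for a total of 13.790 + 58.802 = 72.592 m.
Since a_F ≤ a_L and the follower starts braking later, the follower is never slower than the leader, so the closest approach is when both have stopped.
Minimum gap = 72.592 − 41.286 = 31.306 m.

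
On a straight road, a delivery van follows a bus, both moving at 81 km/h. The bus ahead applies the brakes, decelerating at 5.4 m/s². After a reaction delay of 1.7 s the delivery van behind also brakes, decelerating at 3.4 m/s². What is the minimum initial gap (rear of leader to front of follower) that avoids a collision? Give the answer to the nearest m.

81 km/h ÷ 3.6 = 22.5000 m/s.
Leader travels v²/(2a_L) = 506.250 / 10.800 = 46.875 m before stopping.
Follower covers v·t_r = 22.5000 × 1.7 = 38.250 m while reacting, then v²/(2a_F) = 506.250 / 6.800 = 74.449 m while braking, for a total of 38.250 + 74.449 = 112.699 m.
Since a_F ≤ a_L and the follower starts braking later, the follower is never slower than the leader, so the closest approach is when both have stopped.
Minimum gap = 112.699 − 46.875 = 65.824 m.

Minimum gap ≈ 66 m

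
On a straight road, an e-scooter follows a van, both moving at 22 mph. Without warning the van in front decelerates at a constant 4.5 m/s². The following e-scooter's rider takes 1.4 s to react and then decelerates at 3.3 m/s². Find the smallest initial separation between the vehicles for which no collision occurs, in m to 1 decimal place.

Minimum gap ≈ 17.7 m

22 mph × 0.44704 = 9.8349 m/s.
Leader travels v²/(2a_L) = 96.725 / 9.000 = 10.747 m before stopping.
Follower covers v·t_r = 9.8349 × 1.4 = 13.769 m while reacting, then v²/(2a_F) = 96.725 / 6.600 = 14.655 m while braking, for a total of 13.769 + 14.655 = 28.424 m.
Since a_F ≤ a_L and the follower starts braking later, the follower is never slower than the leader, so the closest approach is when both have stopped.
Minimum gap = 28.424 − 10.747 = 17.677 m.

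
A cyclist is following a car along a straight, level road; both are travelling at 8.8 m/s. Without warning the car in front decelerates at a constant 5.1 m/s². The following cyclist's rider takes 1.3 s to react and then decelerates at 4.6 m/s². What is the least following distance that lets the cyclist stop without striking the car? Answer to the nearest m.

Minimum gap ≈ 12 m

Leader travels v²/(2a_L) = 77.440 / 10.200 = 7.592 m before stopping.
Follower covers v·t_r = 8.8000 × 1.3 = 11.440 m while reacting, then v²/(2a_F) = 77.440 / 9.200 = 8.417 m while braking, for a total of 11.440 + 8.417 = 19.857 m.
Since a_F ≤ a_L and the follower starts braking later, the follower is never slower than the leader, so the closest approach is when both have stopped.
Minimum gap = 19.857 − 7.592 = 12.265 m.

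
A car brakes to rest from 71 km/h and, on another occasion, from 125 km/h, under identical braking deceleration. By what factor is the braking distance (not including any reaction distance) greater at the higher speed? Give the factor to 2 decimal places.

Factor ≈ 3.10

Braking distance d = v²/(2a), so with a fixed, d ∝ v².
Factor = (125/71)² = 1.7606² = 3.0997.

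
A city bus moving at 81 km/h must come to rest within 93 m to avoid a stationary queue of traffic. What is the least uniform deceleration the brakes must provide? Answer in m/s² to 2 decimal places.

81 km/h ÷ 3.6 = 22.5000 m/s.
v² = 2a·d ⇒ a = v²/(2d) = 22.5000² / (2 × 93.000) = 506.250 / 186.000 = 2.7218 m/s².

Required deceleration ≈ 2.72 m/s²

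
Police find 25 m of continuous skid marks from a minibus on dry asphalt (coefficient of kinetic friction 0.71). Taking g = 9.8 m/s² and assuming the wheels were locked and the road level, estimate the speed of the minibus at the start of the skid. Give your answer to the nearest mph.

Deceleration a = μg = 0.71 × 9.8 = 6.958 m/s².
v = √(2a·d) = √(2 × 6.958 × 25) = √347.900 = 18.6521 m/s.
= 18.6521 ÷ 0.44704 = 41.724 mph.

Initial speed ≈ 42 mph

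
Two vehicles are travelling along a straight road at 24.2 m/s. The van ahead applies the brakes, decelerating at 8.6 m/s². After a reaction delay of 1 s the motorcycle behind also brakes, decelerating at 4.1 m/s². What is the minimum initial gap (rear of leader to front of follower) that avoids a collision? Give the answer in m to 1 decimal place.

Leader travels v²/(2a_L) = 585.640 / 17.200 = 34.049 m before stopping.
Follower covers v·t_r = 24.2000 × 1 = 24.200 m while reacting, then v²/(2a_F) = 585.640 / 8.200 = 71.420 m while braking, for a total of 24.200 + 71.420 = 95.620 m.
Since a_F ≤ a_L and the follower starts braking later, the follower is never slower than the leader, so the closest approach is when both have stopped.
Minimum gap = 95.620 − 34.049 = 61.571 m.

Minimum gap ≈ 61.6 m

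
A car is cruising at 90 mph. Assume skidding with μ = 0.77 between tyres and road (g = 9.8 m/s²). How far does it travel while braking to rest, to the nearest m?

Braking distance ≈ 107 m

90 mph × 0.44704 = 40.2336 m/s.
a = μg = 0.77 × 9.8 = 7.546 m/s².
Braking distance = v²/(2a) = 40.2336² / (2 × 7.546) = 1618.743 / 15.092 = 107.258 m.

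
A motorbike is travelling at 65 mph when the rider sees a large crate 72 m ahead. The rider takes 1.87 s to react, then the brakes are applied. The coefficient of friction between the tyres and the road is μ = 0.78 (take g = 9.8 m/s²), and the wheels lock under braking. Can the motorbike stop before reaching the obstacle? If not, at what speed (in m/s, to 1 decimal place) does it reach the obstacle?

65 mph × 0.44704 = 29.0576 m/s.
a = μg = 0.78 × 9.8 = 7.644 m/s².
Reaction distance = 29.0576 × 1.87 = 54.338 m.
Braking distance needed to stop: v²/(2a) = 844.344 / 15.288 = 55.229 m, so total needed = 54.338 + 55.229 = 109.567 m > 72 m — it cannot stop.
Distance remaining when braking begins: 72 − 54.338 = 17.662 m.
v² = v₀² − 2a·d = 844.344 − 2 × 7.644 × 17.662 = 574.327 m²/s².
v = √574.327 = 23.965 m/s.

No — it strikes the obstacle at 24.0 m/s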